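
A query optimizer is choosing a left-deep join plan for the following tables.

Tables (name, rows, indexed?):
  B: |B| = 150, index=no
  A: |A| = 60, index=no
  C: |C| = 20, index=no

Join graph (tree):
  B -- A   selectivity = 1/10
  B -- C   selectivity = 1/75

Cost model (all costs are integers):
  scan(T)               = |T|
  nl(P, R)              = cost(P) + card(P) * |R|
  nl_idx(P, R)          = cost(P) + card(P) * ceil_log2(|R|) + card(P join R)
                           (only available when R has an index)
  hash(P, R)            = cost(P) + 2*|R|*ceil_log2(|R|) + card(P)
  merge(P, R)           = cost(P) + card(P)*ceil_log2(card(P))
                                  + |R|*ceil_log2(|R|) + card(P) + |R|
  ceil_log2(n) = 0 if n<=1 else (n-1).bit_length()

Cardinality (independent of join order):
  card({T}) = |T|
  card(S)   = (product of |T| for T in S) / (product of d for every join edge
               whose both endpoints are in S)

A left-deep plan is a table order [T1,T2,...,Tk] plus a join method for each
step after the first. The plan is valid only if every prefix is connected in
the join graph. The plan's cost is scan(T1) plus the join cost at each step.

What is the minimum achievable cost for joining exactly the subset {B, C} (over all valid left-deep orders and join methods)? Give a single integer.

Selinger DP over subsets of {B,C}:
  {B}: scan cost=150, card=150
  {C}: scan cost=20, card=20
  {BC}: card=40; try (C,hash)→500, (B,merge)→1490, (C,merge)→1620, (B,hash)→2440, (B,nl)→3020, (C,nl)→3150; best=500 via (C,hash)

500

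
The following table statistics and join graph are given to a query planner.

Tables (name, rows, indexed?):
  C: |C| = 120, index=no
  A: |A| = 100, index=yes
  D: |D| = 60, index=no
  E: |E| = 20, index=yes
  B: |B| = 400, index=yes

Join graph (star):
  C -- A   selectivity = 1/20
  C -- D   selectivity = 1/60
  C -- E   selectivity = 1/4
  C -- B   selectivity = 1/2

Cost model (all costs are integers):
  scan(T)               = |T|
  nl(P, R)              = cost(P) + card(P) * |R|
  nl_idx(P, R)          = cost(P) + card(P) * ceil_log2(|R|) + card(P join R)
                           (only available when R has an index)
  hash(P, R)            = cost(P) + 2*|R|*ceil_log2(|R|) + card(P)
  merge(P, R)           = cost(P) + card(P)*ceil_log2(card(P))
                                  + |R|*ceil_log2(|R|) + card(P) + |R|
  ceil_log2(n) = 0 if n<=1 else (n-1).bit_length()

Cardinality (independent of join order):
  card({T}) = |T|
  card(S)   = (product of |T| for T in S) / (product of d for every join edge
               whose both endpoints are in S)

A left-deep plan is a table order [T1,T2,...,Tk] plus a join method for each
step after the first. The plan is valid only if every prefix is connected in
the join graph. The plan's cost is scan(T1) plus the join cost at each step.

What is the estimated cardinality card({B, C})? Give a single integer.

Tables in S: B(400), C(120)
Edges inside S: C-B(d=2)
numerator = 400 * 120 = 48000
denominator = 2 = 2
card(S) = 48000 / 2 = 24000

24000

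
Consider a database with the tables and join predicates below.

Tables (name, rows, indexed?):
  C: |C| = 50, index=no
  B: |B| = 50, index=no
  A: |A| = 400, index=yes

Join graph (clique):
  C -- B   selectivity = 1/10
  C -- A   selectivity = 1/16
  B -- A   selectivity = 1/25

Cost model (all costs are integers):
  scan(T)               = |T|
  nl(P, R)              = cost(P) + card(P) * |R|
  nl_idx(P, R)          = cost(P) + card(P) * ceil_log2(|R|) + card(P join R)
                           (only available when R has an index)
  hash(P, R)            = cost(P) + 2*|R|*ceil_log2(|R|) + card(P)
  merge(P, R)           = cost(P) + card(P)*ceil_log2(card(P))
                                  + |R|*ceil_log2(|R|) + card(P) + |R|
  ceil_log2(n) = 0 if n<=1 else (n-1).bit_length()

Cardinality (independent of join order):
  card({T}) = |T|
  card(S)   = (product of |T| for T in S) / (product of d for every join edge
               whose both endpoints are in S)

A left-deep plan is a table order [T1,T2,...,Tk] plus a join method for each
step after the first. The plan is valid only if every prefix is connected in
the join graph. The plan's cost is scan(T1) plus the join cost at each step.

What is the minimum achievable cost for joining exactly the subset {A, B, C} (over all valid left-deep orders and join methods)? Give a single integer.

Selinger DP over subsets of {A,B,C}:
  {C}: scan cost=50, card=50
  {B}: scan cost=50, card=50
  {A}: scan cost=400, card=400
  {BC}: card=250; try (C,hash)→700, (B,hash)→700, (C,merge)→750, (B,merge)→750, (C,nl)→2550, (B,nl)→2550; best=700 via (C,hash)
  {AC}: card=1250; try (C,hash)→1400, (A,nl_idx)→1750, (A,merge)→4400, (C,merge)→4750, (A,hash)→7300, (A,nl)→20050 …(+1); best=1400 via (C,hash)
  {AB}: card=800; try (A,nl_idx)→1300, (B,hash)→1400, (A,merge)→4400, (B,merge)→4750, (A,hash)→7300, (A,nl)→20050 …(+1); best=1300 via (A,nl_idx)
  {ABC}: card=250; try (C,hash)→2700, (A,nl_idx)→3200, (B,hash)→3250, (A,merge)→6950, (A,hash)→8150, (C,merge)→10450 …(+4); best=2700 via (C,hash)

2700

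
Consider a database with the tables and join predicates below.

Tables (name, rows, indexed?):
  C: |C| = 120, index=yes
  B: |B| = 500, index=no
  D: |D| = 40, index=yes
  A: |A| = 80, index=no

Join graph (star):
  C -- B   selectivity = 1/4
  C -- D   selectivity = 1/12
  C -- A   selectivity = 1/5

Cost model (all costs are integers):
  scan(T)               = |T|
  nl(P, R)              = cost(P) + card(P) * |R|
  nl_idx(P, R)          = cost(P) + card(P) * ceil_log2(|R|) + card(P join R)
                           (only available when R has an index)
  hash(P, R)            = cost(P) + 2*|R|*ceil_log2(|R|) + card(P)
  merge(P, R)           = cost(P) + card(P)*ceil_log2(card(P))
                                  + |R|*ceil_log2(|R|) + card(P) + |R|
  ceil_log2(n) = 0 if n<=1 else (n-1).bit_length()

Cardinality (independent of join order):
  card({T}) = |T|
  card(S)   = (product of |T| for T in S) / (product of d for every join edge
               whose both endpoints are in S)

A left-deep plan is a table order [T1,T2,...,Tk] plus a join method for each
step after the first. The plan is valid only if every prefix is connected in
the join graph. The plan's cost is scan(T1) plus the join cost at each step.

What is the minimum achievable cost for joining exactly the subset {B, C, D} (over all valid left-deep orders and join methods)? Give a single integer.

Selinger DP over subsets of {B,C,D}:
  {C}: scan cost=120, card=120
  {B}: scan cost=500, card=500
  {D}: scan cost=40, card=40
  {BC}: card=15000; try (C,hash)→2680, (B,merge)→6080, (C,merge)→6460, (B,hash)→9240, (C,nl_idx)→19000, (B,nl)→60120 …(+1); best=2680 via (C,hash)
  {CD}: card=400; try (D,hash)→720, (C,nl_idx)→720, (D,nl_idx)→1240, (C,merge)→1280, (D,merge)→1360, (C,hash)→1760 …(+2); best=720 via (D,hash)
  {BCD}: card=50000; try (B,merge)→9720, (B,hash)→10120, (D,hash)→18160, (D,nl_idx)→142680, (B,nl)→200720, (D,merge)→227960 …(+1); best=9720 via (B,merge)

9720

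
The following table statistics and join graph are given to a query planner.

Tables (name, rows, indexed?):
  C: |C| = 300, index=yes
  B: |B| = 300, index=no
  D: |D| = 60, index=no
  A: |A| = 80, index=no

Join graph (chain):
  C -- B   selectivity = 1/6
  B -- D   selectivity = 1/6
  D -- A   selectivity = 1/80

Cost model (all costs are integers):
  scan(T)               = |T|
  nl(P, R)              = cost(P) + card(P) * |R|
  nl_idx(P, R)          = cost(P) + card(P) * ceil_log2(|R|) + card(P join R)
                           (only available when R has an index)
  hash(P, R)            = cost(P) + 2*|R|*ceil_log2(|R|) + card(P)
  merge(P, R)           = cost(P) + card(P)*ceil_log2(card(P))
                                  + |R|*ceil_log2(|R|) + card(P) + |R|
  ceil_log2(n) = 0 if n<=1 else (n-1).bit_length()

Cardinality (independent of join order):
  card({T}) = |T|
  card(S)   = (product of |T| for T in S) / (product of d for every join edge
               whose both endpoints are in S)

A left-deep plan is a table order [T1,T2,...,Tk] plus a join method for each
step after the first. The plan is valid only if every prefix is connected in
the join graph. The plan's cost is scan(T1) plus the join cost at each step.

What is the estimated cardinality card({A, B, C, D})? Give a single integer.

150000

Tables in S: A(80), B(300), C(300), D(60)
Edges inside S: C-B(d=6), B-D(d=6), D-A(d=80)
numerator = 80 * 300 * 300 * 60 = 432000000
denominator = 6 * 6 * 80 = 2880
card(S) = 432000000 / 2880 = 150000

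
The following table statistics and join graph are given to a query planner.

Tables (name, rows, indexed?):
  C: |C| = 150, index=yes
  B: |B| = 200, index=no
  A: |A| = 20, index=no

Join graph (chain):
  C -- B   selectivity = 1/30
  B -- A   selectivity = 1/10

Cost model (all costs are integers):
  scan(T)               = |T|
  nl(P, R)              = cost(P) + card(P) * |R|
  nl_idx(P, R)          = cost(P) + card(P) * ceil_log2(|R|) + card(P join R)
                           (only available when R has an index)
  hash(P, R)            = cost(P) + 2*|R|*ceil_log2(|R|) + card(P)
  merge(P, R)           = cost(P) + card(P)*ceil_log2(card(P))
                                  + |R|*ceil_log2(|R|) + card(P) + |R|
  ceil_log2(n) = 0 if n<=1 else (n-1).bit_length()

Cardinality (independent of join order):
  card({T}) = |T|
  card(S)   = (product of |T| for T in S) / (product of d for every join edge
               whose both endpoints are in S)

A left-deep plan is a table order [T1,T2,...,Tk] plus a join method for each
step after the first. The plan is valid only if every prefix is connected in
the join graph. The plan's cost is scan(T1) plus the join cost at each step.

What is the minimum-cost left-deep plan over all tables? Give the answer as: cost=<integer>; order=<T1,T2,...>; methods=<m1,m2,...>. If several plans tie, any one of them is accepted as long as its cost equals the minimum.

cost=3400; order=B,A,C; methods=hash,hash

Selinger DP (subsets sized 1..n):
  {C}: scan cost=150, card=150
  {B}: scan cost=200, card=200
  {A}: scan cost=20, card=20
  {BC}: card=1000; try (C,hash)→2800, (C,nl_idx)→2800, (B,merge)→3300, (C,merge)→3350, (B,hash)→3500, (B,nl)→30150 …(+1); best=2800 via (C,hash)
  {AB}: card=400; try (A,hash)→600, (B,merge)→1940, (A,merge)→2120, (B,hash)→3240, (B,nl)→4020, (A,nl)→4200; best=600 via (A,hash)
  {ABC}: card=2000; try (C,hash)→3400, (A,hash)→4000, (C,nl_idx)→5800, (C,merge)→5950, (A,merge)→13920, (A,nl)→22800 …(+1); best=3400 via (C,hash)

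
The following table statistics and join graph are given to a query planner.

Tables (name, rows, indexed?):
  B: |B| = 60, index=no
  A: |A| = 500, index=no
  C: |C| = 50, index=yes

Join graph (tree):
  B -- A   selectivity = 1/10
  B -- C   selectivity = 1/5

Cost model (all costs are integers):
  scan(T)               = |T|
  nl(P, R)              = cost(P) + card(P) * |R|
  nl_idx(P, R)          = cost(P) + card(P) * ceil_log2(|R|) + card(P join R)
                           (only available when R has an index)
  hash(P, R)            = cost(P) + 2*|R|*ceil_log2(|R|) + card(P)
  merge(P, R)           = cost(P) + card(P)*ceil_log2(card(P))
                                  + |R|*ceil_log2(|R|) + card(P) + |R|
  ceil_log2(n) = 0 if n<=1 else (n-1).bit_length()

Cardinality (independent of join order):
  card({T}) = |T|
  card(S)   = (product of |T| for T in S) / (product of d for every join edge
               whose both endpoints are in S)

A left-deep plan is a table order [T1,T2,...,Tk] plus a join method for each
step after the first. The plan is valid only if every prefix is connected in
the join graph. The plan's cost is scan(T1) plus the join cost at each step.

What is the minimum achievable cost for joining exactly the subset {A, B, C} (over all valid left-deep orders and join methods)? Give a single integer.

Selinger DP over subsets of {A,B,C}:
  {B}: scan cost=60, card=60
  {A}: scan cost=500, card=500
  {C}: scan cost=50, card=50
  {AB}: card=3000; try (B,hash)→1720, (A,merge)→5480, (B,merge)→5920, (A,hash)→9120, (A,nl)→30060, (B,nl)→30500; best=1720 via (B,hash)
  {BC}: card=600; try (C,hash)→720, (B,hash)→820, (B,merge)→820, (C,merge)→830, (C,nl_idx)→1020, (B,nl)→3050 …(+1); best=720 via (C,hash)
  {ABC}: card=30000; try (C,hash)→5320, (A,hash)→10320, (A,merge)→12320, (C,merge)→41070, (C,nl_idx)→49720, (C,nl)→151720 …(+1); best=5320 via (C,hash)

5320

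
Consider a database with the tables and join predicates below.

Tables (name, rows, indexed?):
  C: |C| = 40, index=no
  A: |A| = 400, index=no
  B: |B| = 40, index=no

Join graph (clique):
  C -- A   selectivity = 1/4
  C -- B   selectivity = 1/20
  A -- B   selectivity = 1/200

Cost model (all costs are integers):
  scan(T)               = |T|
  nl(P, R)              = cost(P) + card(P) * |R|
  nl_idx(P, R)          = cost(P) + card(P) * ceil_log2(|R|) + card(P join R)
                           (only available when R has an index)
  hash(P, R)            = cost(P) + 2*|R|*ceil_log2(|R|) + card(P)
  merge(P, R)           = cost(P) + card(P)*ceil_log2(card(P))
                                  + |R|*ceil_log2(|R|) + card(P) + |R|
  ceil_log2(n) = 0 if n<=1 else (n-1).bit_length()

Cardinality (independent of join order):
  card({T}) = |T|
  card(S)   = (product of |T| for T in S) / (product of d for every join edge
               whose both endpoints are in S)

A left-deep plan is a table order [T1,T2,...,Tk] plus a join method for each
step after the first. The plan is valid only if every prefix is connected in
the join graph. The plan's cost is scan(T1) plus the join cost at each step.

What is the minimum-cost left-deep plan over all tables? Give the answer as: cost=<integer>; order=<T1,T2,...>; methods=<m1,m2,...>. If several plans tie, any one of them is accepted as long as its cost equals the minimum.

Selinger DP (subsets sized 1..n):
  {C}: scan cost=40, card=40
  {A}: scan cost=400, card=400
  {B}: scan cost=40, card=40
  {AC}: card=4000; try (C,hash)→1280, (A,merge)→4320, (C,merge)→4680, (A,hash)→7280, (A,nl)→16040, (C,nl)→16400; best=1280 via (C,hash)
  {BC}: card=80; try (C,hash)→560, (B,hash)→560, (C,merge)→600, (B,merge)→600, (C,nl)→1640, (B,nl)→1640; best=560 via (C,hash)
  {AB}: card=80; try (B,hash)→1280, (A,merge)→4320, (B,merge)→4680, (A,hash)→7280, (A,nl)→16040, (B,nl)→16400; best=1280 via (B,hash)
  {ABC}: card=40; try (C,hash)→1840, (C,merge)→2200, (C,nl)→4480, (A,merge)→5200, (B,hash)→5760, (A,hash)→7840 …(+3); best=1840 via (C,hash)

cost=1840; order=A,B,C; methods=hash,hash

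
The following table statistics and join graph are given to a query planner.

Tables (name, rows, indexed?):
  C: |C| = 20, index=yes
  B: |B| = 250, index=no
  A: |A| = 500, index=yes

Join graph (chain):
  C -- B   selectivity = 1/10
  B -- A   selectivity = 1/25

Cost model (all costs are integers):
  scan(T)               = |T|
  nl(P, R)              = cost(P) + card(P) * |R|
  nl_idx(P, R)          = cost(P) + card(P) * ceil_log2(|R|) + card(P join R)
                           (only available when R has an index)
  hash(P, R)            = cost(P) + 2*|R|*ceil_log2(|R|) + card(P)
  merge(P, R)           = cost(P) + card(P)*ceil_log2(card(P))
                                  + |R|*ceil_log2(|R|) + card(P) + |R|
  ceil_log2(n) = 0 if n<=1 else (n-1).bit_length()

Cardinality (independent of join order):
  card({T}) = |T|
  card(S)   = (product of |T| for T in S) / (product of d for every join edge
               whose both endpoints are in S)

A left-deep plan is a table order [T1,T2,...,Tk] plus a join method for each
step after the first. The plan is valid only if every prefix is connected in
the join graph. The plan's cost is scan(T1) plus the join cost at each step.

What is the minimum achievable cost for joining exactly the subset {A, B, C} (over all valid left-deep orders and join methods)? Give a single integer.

Selinger DP over subsets of {A,B,C}:
  {C}: scan cost=20, card=20
  {B}: scan cost=250, card=250
  {A}: scan cost=500, card=500
  {BC}: card=500; try (C,hash)→700, (C,nl_idx)→2000, (B,merge)→2390, (C,merge)→2620, (B,hash)→4040, (B,nl)→5020 …(+1); best=700 via (C,hash)
  {AB}: card=5000; try (B,hash)→5000, (A,merge)→7500, (A,nl_idx)→7500, (B,merge)→7750, (A,hash)→9500, (A,nl)→125250 …(+1); best=5000 via (B,hash)
  {ABC}: card=10000; try (C,hash)→10200, (A,hash)→10200, (A,merge)→10700, (A,nl_idx)→15200, (C,nl_idx)→40000, (C,merge)→75120 …(+2); best=10200 via (C,hash)

10200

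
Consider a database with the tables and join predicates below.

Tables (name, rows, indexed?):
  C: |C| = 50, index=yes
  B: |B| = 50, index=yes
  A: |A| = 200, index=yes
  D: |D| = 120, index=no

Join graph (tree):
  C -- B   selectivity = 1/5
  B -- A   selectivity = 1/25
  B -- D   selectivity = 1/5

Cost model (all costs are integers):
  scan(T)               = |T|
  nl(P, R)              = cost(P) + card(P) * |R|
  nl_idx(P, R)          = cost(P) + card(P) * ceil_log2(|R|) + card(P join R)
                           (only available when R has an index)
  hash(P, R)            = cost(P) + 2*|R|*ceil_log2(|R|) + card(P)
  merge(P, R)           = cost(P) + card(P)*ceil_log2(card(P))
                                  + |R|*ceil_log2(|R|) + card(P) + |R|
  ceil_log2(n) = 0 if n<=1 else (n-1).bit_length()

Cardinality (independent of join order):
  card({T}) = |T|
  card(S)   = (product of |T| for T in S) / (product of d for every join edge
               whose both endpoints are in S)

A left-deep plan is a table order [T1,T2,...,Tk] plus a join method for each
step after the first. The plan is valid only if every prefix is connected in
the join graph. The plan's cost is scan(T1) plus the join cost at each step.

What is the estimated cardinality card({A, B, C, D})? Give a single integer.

Tables in S: A(200), B(50), C(50), D(120)
Edges inside S: C-B(d=5), B-A(d=25), B-D(d=5)
numerator = 200 * 50 * 50 * 120 = 60000000
denominator = 5 * 25 * 5 = 625
card(S) = 60000000 / 625 = 96000

96000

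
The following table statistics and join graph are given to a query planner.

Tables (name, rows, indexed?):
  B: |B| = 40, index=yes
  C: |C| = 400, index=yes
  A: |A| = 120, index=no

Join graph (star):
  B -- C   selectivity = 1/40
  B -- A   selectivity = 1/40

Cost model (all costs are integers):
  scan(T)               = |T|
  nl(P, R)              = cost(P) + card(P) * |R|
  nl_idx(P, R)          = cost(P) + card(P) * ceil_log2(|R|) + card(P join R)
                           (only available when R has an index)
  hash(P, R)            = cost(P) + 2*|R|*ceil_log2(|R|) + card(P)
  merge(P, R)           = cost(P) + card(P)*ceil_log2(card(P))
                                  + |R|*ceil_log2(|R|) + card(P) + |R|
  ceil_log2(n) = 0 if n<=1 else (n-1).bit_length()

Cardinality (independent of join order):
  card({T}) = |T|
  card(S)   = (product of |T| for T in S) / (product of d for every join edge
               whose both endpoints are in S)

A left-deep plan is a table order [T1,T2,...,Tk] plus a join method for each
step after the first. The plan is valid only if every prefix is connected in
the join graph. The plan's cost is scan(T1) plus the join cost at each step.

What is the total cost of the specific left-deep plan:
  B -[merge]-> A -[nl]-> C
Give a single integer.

49280

step 1: scan B: cost=40, card=40
step 2: join A via merge
    card(P join A) = 40*120/(40) = 120
    cost = 40 + 40*6 + 120*7 + 40 + 120 = 1280
step 3: join C via nl
    card(P join C) = 120*400/(40) = 1200
    cost = 1280 + 120*400 = 49280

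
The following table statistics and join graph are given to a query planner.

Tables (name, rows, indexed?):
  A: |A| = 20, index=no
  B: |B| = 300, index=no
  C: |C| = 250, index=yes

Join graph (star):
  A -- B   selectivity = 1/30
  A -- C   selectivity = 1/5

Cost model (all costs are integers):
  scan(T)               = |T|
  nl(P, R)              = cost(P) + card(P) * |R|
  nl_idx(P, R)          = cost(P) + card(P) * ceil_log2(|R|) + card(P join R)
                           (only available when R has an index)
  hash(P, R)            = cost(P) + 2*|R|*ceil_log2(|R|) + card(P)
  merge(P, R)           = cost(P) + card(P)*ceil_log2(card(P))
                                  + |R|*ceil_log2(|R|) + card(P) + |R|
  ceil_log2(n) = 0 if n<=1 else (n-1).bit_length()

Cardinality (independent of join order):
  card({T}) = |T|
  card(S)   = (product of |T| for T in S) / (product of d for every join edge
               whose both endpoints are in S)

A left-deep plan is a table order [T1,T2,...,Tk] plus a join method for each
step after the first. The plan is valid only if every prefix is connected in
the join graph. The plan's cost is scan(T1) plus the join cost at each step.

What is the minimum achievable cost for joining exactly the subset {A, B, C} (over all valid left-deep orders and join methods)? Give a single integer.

4850

Selinger DP over subsets of {A,B,C}:
  {A}: scan cost=20, card=20
  {B}: scan cost=300, card=300
  {C}: scan cost=250, card=250
  {AB}: card=200; try (A,hash)→800, (B,merge)→3140, (A,merge)→3420, (B,hash)→5440, (B,nl)→6020, (A,nl)→6300; best=800 via (A,hash)
  {AC}: card=1000; try (A,hash)→700, (C,nl_idx)→1180, (C,merge)→2390, (A,merge)→2620, (C,hash)→4040, (C,nl)→5020 …(+1); best=700 via (A,hash)
  {ABC}: card=10000; try (C,merge)→4850, (C,hash)→5000, (B,hash)→7100, (C,nl_idx)→12400, (B,merge)→14700, (C,nl)→50800 …(+1); best=4850 via (C,merge)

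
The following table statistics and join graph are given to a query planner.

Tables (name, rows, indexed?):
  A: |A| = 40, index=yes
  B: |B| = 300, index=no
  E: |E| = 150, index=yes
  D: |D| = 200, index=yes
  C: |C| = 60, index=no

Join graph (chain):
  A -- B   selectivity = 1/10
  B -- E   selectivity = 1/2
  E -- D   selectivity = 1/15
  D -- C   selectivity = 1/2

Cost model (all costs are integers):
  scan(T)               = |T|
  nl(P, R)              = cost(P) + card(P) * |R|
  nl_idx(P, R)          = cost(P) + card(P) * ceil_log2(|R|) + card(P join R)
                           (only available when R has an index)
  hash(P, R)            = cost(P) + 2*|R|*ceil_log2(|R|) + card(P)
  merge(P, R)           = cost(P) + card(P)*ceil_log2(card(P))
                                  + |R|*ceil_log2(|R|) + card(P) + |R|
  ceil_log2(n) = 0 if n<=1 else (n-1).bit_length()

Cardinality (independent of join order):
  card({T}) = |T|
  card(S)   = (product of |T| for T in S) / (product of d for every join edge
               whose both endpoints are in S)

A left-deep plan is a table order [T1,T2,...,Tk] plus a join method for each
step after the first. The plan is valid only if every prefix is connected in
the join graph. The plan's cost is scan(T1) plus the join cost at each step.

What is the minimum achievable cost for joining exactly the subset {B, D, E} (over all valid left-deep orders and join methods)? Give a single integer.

10200

Selinger DP over subsets of {B,D,E}:
  {B}: scan cost=300, card=300
  {E}: scan cost=150, card=150
  {D}: scan cost=200, card=200
  {BE}: card=22500; try (E,hash)→3000, (B,merge)→4500, (E,merge)→4650, (B,hash)→5700, (E,nl_idx)→25200, (B,nl)→45150 …(+1); best=3000 via (E,hash)
  {DE}: card=2000; try (E,hash)→2800, (D,merge)→3300, (E,merge)→3350, (D,nl_idx)→3350, (D,hash)→3500, (E,nl_idx)→3800 …(+2); best=2800 via (E,hash)
  {BDE}: card=300000; try (B,hash)→10200, (D,hash)→28700, (B,merge)→29800, (D,merge)→364800, (D,nl_idx)→483000, (B,nl)→602800 …(+1); best=10200 via (B,hash)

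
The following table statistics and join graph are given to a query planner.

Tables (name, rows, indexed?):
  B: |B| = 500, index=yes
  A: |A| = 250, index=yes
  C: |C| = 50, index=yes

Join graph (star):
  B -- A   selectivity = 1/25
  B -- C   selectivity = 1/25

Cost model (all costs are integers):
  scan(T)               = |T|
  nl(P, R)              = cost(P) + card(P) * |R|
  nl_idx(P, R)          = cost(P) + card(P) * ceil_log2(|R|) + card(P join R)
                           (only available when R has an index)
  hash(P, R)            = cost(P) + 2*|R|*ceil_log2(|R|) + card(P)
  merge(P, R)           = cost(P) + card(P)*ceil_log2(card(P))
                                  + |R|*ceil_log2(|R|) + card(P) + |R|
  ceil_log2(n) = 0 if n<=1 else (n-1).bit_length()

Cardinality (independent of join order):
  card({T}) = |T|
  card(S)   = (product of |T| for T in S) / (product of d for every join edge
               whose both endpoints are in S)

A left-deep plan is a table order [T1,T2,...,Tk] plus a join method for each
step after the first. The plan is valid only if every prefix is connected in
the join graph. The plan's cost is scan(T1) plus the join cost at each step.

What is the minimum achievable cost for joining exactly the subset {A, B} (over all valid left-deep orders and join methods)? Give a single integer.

5000

Selinger DP over subsets of {A,B}:
  {B}: scan cost=500, card=500
  {A}: scan cost=250, card=250
  {AB}: card=5000; try (A,hash)→5000, (B,merge)→7500, (B,nl_idx)→7500, (A,merge)→7750, (B,hash)→9500, (A,nl_idx)→9500 …(+2); best=5000 via (A,hash)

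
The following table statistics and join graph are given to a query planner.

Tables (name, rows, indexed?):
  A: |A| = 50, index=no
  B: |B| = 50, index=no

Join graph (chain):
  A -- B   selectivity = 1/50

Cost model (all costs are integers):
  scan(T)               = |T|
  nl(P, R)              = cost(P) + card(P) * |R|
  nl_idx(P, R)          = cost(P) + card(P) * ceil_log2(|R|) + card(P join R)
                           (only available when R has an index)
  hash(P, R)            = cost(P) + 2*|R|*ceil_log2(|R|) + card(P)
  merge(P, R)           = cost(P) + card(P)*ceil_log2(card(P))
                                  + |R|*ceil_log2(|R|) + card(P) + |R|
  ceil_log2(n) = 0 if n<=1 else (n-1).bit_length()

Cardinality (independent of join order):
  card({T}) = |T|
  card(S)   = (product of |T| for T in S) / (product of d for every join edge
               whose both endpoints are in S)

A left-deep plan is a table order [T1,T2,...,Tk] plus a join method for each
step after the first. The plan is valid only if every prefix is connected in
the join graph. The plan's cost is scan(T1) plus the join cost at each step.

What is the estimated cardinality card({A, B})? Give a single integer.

50

Tables in S: A(50), B(50)
Edges inside S: A-B(d=50)
numerator = 50 * 50 = 2500
denominator = 50 = 50
card(S) = 2500 / 50 = 50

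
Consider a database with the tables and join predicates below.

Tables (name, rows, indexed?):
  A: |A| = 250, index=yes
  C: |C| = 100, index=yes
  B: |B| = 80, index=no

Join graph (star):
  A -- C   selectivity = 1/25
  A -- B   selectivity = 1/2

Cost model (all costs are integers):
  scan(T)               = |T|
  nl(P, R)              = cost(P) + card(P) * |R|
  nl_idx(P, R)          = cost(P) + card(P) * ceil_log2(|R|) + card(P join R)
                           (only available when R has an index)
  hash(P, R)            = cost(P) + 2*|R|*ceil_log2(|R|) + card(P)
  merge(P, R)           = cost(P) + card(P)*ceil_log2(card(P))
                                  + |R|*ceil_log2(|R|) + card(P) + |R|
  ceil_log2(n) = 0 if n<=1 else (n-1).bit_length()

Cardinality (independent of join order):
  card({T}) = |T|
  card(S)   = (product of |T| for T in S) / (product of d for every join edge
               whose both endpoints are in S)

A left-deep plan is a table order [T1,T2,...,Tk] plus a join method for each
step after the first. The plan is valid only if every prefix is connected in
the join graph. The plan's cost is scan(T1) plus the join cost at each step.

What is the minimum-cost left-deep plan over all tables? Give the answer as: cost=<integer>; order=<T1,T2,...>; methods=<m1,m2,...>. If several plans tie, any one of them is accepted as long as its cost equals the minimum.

cost=4020; order=A,C,B; methods=hash,hash

Selinger DP (subsets sized 1..n):
  {A}: scan cost=250, card=250
  {C}: scan cost=100, card=100
  {B}: scan cost=80, card=80
  {AC}: card=1000; try (C,hash)→1900, (A,nl_idx)→1900, (C,nl_idx)→3000, (A,merge)→3150, (C,merge)→3300, (A,hash)→4200 …(+2); best=1900 via (C,hash)
  {AB}: card=10000; try (B,hash)→1620, (A,merge)→2970, (B,merge)→3140, (A,hash)→4160, (A,nl_idx)→10720, (A,nl)→20080 …(+1); best=1620 via (B,hash)
  {ABC}: card=40000; try (B,hash)→4020, (C,hash)→13020, (B,merge)→13540, (B,nl)→81900, (C,nl_idx)→111620, (C,merge)→152420 …(+1); best=4020 via (B,hash)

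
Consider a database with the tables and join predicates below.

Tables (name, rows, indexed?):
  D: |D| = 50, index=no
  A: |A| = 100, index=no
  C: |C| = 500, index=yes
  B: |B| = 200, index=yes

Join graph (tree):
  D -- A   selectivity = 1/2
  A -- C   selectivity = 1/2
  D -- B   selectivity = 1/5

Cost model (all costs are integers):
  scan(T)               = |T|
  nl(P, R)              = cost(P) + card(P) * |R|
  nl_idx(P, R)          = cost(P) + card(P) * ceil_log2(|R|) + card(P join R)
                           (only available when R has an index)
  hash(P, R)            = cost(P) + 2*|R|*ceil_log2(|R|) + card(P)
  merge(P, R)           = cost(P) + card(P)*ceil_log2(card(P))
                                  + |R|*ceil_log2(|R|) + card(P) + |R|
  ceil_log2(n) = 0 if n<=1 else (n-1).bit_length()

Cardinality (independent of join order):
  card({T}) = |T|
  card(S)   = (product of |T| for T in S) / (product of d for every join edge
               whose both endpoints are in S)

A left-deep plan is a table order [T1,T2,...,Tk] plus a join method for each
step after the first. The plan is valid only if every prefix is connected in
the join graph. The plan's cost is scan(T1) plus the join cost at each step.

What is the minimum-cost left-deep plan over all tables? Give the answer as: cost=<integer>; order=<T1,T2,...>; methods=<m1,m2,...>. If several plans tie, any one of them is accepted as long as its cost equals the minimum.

Selinger DP (subsets sized 1..n):
  {D}: scan cost=50, card=50
  {A}: scan cost=100, card=100
  {C}: scan cost=500, card=500
  {B}: scan cost=200, card=200
  {AD}: card=2500; try (D,hash)→800, (A,merge)→1200, (D,merge)→1250, (A,hash)→1500, (A,nl)→5050, (D,nl)→5100; best=800 via (D,hash)
  {BD}: card=2000; try (D,hash)→1000, (B,merge)→2200, (D,merge)→2350, (B,nl_idx)→2450, (B,hash)→3300, (B,nl)→10050 …(+1); best=1000 via (D,hash)
  {AC}: card=25000; try (A,hash)→2400, (C,merge)→5900, (A,merge)→6300, (C,hash)→9200, (C,nl_idx)→26000, (C,nl)→50100 …(+1); best=2400 via (A,hash)
  {ACD}: card=625000; try (C,hash)→12300, (D,hash)→28000, (C,merge)→38300, (D,merge)→402750, (C,nl_idx)→648300, (C,nl)→1250800 …(+1); best=12300 via (C,hash)
  {ABD}: card=100000; try (A,hash)→4400, (B,hash)→6500, (A,merge)→25800, (B,merge)→35100, (B,nl_idx)→120800, (A,nl)→201000 …(+1); best=4400 via (A,hash)
  {ABCD}: card=25000000; try (C,hash)→113400, (B,hash)→640500, (C,merge)→1809400, (B,merge)→13139100, (C,nl_idx)→25904400, (B,nl_idx)→30012300 …(+2); best=113400 via (C,hash)

cost=113400; order=B,D,A,C; methods=hash,hash,hash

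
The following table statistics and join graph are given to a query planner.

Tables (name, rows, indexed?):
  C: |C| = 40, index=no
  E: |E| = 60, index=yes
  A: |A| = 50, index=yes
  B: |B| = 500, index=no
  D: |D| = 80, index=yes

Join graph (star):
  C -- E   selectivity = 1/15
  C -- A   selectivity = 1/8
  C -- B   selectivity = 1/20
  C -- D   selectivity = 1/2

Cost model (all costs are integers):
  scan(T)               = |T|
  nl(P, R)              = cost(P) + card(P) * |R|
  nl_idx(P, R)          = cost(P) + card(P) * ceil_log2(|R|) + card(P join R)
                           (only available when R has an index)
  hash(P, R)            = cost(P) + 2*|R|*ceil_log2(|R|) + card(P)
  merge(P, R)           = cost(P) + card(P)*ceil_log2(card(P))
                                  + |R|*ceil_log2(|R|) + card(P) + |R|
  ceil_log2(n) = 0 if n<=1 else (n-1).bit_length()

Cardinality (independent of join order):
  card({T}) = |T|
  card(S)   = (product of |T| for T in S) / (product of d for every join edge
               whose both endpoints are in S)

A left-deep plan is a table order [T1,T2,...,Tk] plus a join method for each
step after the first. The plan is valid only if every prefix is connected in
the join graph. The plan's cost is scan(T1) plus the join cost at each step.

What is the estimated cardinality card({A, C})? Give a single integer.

Tables in S: A(50), C(40)
Edges inside S: C-A(d=8)
numerator = 50 * 40 = 2000
denominator = 8 = 8
card(S) = 2000 / 8 = 250

250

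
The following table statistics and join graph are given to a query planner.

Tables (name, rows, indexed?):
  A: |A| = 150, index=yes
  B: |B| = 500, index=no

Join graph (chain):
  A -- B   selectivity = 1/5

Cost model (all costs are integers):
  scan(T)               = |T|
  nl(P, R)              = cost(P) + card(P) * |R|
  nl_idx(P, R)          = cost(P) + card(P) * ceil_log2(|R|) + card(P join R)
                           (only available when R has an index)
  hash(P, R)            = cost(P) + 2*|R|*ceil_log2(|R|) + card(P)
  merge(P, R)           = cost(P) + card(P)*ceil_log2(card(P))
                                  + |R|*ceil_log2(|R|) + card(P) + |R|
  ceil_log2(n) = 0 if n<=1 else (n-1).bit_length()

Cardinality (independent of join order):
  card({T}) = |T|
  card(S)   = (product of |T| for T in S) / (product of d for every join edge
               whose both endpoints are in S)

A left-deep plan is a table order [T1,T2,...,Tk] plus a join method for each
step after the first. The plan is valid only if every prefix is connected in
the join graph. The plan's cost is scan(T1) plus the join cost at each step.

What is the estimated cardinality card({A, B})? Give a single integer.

15000

Tables in S: A(150), B(500)
Edges inside S: A-B(d=5)
numerator = 150 * 500 = 75000
denominator = 5 = 5
card(S) = 75000 / 5 = 15000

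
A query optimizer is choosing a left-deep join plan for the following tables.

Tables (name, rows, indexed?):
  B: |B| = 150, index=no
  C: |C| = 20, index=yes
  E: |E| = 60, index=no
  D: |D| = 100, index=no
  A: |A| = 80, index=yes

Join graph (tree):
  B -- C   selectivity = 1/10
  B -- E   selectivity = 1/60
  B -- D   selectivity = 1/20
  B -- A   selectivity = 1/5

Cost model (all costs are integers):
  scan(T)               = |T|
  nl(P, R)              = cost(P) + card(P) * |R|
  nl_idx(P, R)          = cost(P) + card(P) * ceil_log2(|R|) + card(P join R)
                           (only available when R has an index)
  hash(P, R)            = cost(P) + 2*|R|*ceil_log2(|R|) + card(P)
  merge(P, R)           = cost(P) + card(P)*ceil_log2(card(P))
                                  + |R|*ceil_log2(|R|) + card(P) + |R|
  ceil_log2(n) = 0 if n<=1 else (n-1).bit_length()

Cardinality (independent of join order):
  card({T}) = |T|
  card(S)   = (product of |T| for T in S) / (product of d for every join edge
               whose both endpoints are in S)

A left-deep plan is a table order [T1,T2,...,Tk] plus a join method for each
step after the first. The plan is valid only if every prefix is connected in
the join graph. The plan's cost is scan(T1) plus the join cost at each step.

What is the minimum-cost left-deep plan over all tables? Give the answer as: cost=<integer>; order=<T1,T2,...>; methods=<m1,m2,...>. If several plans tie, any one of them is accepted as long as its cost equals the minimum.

cost=5690; order=B,E,C,D,A; methods=hash,hash,hash,hash

Selinger DP (subsets sized 1..n):
  {B}: scan cost=150, card=150
  {C}: scan cost=20, card=20
  {E}: scan cost=60, card=60
  {D}: scan cost=100, card=100
  {A}: scan cost=80, card=80
  {BC}: card=300; try (C,hash)→500, (C,nl_idx)→1200, (B,merge)→1490, (C,merge)→1620, (B,hash)→2440, (B,nl)→3020 …(+1); best=500 via (C,hash)
  {BE}: card=150; try (E,hash)→1020, (B,merge)→1830, (E,merge)→1920, (B,hash)→2520, (B,nl)→9060, (E,nl)→9150; best=1020 via (E,hash)
  {BD}: card=750; try (D,hash)→1700, (B,merge)→2250, (D,merge)→2300, (B,hash)→2600, (B,nl)→15100, (D,nl)→15150; best=1700 via (D,hash)
  {AB}: card=2400; try (A,hash)→1420, (B,merge)→2070, (A,merge)→2140, (B,hash)→2560, (A,nl_idx)→3600, (B,nl)→12080 …(+1); best=1420 via (A,hash)
  {BCE}: card=300; try (C,hash)→1370, (E,hash)→1520, (C,nl_idx)→2070, (C,merge)→2490, (E,merge)→3920, (C,nl)→4020 …(+1); best=1370 via (C,hash)
  {BCD}: card=1500; try (D,hash)→2200, (C,hash)→2650, (D,merge)→4300, (C,nl_idx)→6950, (C,merge)→10070, (C,nl)→16700 …(+1); best=2200 via (D,hash)
  {ABC}: card=4800; try (A,hash)→1920, (C,hash)→4020, (A,merge)→4140, (A,nl_idx)→7400, (C,nl_idx)→18220, (A,nl)→24500 …(+2); best=1920 via (A,hash)
  {BDE}: card=750; try (D,hash)→2570, (E,hash)→3170, (D,merge)→3170, (E,merge)→10370, (D,nl)→16020, (E,nl)→46700; best=2570 via (D,hash)
  {ABE}: card=2400; try (A,hash)→2290, (A,merge)→3010, (A,nl_idx)→4470, (E,hash)→4540, (A,nl)→13020, (E,merge)→33040 …(+1); best=2290 via (A,hash)
  {ABD}: card=12000; try (A,hash)→3570, (D,hash)→5220, (A,merge)→10590, (A,nl_idx)→18950, (D,merge)→33420, (A,nl)→61700 …(+1); best=3570 via (A,hash)
  {BCDE}: card=1500; try (D,hash)→3070, (C,hash)→3520, (E,hash)→4420, (D,merge)→5170, (C,nl_idx)→7820, (C,merge)→10940 …(+4); best=3070 via (D,hash)
  {ABCE}: card=4800; try (A,hash)→2790, (C,hash)→4890, (A,merge)→5010, (E,hash)→7440, (A,nl_idx)→8270, (C,nl_idx)→19090 …(+5); best=2790 via (A,hash)
  {ABCD}: card=24000; try (A,hash)→4820, (D,hash)→8120, (C,hash)→15770, (A,merge)→20840, (A,nl_idx)→36700, (D,merge)→69920 …(+5); best=4820 via (A,hash)
  {ABDE}: card=12000; try (A,hash)→4440, (D,hash)→6090, (A,merge)→11460, (E,hash)→16290, (A,nl_idx)→19820, (D,merge)→34290 …(+4); best=4440 via (A,hash)
  {ABCDE}: card=24000; try (A,hash)→5690, (D,hash)→8990, (C,hash)→16640, (A,merge)→21710, (E,hash)→29540, (A,nl_idx)→37570 …(+8); best=5690 via (A,hash)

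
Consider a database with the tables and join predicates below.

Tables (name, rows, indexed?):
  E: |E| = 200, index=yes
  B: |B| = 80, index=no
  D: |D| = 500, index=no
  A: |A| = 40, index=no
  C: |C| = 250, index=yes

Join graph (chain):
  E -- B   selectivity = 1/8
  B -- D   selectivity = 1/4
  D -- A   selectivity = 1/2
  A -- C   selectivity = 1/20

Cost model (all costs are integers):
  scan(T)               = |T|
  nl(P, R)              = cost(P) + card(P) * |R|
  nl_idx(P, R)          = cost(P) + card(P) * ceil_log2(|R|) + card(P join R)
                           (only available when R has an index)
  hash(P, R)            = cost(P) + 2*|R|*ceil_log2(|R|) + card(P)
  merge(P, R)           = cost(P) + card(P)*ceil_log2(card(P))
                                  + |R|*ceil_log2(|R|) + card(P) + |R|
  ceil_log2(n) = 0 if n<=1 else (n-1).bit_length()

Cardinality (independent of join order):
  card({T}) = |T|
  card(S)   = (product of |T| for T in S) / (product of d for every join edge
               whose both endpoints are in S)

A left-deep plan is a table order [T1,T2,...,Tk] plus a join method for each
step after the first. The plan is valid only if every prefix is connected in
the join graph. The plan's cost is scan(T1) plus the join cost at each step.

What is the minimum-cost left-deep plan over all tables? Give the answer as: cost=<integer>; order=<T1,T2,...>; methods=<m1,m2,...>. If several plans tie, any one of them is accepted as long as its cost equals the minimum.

cost=2639680; order=A,C,D,B,E; methods=nl_idx,hash,hash,hash

Selinger DP (subsets sized 1..n):
  {E}: scan cost=200, card=200
  {B}: scan cost=80, card=80
  {D}: scan cost=500, card=500
  {A}: scan cost=40, card=40
  {C}: scan cost=250, card=250
  {BE}: card=2000; try (B,hash)→1520, (E,merge)→2520, (B,merge)→2640, (E,nl_idx)→2720, (E,hash)→3360, (E,nl)→16080 …(+1); best=1520 via (B,hash)
  {BD}: card=10000; try (B,hash)→2120, (D,merge)→5720, (B,merge)→6140, (D,hash)→9160, (D,nl)→40080, (B,nl)→40500; best=2120 via (B,hash)
  {AD}: card=10000; try (A,hash)→1480, (D,merge)→5320, (A,merge)→5780, (D,hash)→9080, (D,nl)→20040, (A,nl)→20500; best=1480 via (A,hash)
  {AC}: card=500; try (C,nl_idx)→860, (A,hash)→980, (C,merge)→2570, (A,merge)→2780, (C,hash)→4080, (C,nl)→10040 …(+1); best=860 via (C,nl_idx)
  {BDE}: card=250000; try (D,hash)→12520, (E,hash)→15320, (D,merge)→30520, (E,merge)→153920, (E,nl_idx)→332120, (D,nl)→1001520 …(+1); best=12520 via (D,hash)
  {ABD}: card=200000; try (B,hash)→12600, (A,hash)→12600, (B,merge)→152120, (A,merge)→152400, (A,nl)→402120, (B,nl)→801480; best=12600 via (B,hash)
  {ACD}: card=125000; try (D,hash)→10360, (D,merge)→10860, (C,hash)→15480, (C,merge)→153730, (C,nl_idx)→206480, (D,nl)→250860 …(+1); best=10360 via (D,hash)
  {ABDE}: card=5000000; try (E,hash)→215800, (A,hash)→263000, (E,merge)→3814400, (A,merge)→4762800, (E,nl_idx)→6612600, (A,nl)→10012520 …(+1); best=215800 via (E,hash)
  {ABCD}: card=2500000; try (B,hash)→136480, (C,hash)→216600, (B,merge)→2261000, (C,merge)→3814850, (C,nl_idx)→4112600, (B,nl)→10010360 …(+1); best=136480 via (B,hash)
  {ABCDE}: card=62500000; try (E,hash)→2639680, (C,hash)→5219800, (E,merge)→57638280, (E,nl_idx)→82636480, (C,nl_idx)→102715800, (C,merge)→120218050 …(+2); best=2639680 via (E,hash)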